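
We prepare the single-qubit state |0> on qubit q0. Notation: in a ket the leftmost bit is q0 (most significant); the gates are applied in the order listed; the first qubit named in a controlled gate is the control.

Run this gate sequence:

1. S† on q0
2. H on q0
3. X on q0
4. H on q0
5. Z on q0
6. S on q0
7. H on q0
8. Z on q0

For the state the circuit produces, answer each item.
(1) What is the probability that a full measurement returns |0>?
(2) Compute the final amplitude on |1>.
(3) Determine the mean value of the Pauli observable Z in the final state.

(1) The probability of measuring |0> is 1/2. Key observation: the block from step 2 through step 5 cancels to the identity and can be dropped.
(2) The amplitude on |1> is -sqrt(2)/2.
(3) The expectation value of Z is 0.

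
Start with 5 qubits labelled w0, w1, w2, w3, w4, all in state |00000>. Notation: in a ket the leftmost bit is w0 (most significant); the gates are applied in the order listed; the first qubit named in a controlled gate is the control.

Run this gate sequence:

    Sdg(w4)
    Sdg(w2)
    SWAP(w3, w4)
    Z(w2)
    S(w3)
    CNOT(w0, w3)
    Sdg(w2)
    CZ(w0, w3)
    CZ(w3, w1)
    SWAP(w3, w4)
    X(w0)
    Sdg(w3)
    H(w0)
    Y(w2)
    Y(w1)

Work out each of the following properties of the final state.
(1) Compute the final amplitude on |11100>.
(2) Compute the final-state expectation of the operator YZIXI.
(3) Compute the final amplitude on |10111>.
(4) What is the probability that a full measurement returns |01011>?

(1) The final state's coefficient on |11100> equals sqrt(2)/2.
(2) The expectation value of YZIXI is 0.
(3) The final state's coefficient on |10111> equals 0.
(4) A full measurement returns |01011> with probability 0.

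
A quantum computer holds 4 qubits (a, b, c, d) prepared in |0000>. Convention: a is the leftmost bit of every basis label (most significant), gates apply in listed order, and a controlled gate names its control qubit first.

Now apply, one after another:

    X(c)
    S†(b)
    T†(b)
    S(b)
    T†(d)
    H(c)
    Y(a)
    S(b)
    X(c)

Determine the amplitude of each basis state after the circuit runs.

The final amplitudes are -sqrt(2)*I/2 on |1000>, sqrt(2)*I/2 on |1010>, and 0 on every other basis state.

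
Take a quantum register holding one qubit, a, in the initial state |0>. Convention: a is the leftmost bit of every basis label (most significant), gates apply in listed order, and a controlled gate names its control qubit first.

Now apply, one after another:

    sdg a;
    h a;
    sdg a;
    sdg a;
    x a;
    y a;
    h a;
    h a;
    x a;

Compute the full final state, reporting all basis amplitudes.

The resulting statevector has amplitude -sqrt(2)*I/2 on |0>, -sqrt(2)*I/2 on |1>.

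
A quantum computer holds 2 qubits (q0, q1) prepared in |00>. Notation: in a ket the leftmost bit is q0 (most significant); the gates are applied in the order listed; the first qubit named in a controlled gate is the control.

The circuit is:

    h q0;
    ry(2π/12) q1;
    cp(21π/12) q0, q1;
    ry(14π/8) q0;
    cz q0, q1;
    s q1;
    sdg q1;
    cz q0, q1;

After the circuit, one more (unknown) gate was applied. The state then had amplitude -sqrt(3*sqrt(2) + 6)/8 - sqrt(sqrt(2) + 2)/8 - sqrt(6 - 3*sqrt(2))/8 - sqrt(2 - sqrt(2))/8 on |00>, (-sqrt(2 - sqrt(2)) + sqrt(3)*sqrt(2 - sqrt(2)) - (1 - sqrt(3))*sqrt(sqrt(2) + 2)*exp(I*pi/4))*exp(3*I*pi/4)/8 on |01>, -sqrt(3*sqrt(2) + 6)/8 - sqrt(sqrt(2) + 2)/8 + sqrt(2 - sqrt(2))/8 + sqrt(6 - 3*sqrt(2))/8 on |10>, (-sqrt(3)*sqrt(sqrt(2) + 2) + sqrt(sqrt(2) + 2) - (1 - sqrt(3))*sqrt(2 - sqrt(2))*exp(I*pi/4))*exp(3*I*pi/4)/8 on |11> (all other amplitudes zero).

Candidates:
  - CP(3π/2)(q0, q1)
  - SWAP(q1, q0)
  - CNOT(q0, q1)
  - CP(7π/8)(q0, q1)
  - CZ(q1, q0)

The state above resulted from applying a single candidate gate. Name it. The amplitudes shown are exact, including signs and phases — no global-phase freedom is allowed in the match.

The unique candidate consistent with the amplitudes is CZ(q1, q0). Key observation: the block from step 5 through step 8 cancels to the identity and can be dropped.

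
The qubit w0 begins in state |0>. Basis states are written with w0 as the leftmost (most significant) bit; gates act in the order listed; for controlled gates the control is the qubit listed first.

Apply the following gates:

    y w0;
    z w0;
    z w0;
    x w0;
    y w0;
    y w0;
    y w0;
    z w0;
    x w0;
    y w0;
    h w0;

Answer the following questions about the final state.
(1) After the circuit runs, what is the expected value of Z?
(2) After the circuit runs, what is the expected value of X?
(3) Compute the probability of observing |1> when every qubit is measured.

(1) The observable Z averages to 0.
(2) In the final state, X has expectation -1.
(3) A full measurement returns |1> with probability 1/2.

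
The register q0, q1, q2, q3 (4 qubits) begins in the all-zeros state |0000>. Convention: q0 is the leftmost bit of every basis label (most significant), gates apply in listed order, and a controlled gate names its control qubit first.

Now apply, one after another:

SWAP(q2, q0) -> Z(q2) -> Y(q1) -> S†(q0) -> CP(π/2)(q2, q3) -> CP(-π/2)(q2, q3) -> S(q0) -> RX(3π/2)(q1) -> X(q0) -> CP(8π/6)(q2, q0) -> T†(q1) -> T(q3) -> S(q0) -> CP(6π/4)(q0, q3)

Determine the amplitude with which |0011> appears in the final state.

The amplitude on |0011> is 0. Key observation: steps 4-7 multiply out to the identity, so the circuit reduces to the remaining gates.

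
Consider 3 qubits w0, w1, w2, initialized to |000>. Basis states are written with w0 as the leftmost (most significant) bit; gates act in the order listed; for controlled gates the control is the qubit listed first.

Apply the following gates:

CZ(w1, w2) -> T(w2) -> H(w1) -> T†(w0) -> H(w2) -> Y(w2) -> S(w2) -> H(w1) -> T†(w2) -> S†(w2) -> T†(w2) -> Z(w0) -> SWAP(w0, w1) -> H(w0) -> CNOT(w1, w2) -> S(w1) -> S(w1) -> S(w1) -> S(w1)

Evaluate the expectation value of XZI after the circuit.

The expectation value of XZI is 1. Key observation: steps 16-19 multiply out to the identity, so the circuit reduces to the remaining gates.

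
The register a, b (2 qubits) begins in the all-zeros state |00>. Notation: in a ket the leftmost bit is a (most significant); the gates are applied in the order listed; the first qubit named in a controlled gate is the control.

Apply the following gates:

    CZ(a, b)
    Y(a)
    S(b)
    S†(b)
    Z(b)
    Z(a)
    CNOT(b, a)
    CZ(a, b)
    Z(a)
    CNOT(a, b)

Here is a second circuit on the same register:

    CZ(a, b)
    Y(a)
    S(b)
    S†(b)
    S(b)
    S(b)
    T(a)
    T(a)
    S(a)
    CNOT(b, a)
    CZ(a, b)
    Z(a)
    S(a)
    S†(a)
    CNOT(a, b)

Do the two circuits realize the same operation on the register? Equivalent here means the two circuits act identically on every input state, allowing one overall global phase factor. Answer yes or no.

Yes: on every input state the two circuits agree up to one overall phase factor.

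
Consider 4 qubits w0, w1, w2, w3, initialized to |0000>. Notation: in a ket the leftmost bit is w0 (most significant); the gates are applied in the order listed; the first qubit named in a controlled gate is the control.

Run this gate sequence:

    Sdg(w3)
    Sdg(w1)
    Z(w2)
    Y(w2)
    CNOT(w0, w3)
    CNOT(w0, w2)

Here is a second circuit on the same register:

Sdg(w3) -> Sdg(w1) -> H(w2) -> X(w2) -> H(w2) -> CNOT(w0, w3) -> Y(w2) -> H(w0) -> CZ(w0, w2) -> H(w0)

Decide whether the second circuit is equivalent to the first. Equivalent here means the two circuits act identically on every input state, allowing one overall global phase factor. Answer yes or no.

No — the two circuits implement different unitaries, even allowing a global phase.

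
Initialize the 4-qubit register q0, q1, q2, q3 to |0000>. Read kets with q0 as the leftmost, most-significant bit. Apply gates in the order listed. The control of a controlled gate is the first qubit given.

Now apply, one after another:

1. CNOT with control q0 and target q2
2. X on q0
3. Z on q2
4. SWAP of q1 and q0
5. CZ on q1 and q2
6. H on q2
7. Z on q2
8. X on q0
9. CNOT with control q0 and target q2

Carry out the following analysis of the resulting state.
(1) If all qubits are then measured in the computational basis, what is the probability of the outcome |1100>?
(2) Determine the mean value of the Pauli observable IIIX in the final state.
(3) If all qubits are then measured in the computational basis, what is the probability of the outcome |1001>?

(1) A full measurement returns |1100> with probability 1/2.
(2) The expectation value of IIIX is 0.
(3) Outcome |1001> occurs with probability 0.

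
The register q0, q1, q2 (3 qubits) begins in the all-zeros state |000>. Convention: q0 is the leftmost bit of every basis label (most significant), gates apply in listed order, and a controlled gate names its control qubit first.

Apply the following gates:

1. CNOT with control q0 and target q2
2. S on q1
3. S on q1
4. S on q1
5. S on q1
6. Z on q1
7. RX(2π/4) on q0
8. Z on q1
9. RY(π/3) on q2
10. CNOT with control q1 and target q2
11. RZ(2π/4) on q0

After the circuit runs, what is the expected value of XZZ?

In the final state, XZZ has expectation 1/2. Key observation: gates 2-5 undo each other exactly, leaving only the rest of the circuit to track.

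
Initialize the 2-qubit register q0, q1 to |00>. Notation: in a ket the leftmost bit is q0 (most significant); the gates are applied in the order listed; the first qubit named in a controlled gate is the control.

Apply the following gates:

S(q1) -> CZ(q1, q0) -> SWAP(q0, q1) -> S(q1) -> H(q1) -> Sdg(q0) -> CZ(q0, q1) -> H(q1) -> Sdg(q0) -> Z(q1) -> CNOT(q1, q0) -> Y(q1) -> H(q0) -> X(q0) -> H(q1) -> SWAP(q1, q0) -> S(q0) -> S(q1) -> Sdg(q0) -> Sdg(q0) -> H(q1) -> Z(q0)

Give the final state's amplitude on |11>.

|11> carries amplitude sqrt(2)*(1 - I)/4 in the final state.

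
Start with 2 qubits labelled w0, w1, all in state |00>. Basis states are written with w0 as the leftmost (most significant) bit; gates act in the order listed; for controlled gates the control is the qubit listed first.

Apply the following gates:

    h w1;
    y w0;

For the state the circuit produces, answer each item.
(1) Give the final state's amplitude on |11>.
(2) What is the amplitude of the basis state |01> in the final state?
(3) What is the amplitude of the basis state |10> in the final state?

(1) |11> carries amplitude sqrt(2)*I/2 in the final state.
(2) The amplitude on |01> is 0.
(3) |10> carries amplitude sqrt(2)*I/2 in the final state.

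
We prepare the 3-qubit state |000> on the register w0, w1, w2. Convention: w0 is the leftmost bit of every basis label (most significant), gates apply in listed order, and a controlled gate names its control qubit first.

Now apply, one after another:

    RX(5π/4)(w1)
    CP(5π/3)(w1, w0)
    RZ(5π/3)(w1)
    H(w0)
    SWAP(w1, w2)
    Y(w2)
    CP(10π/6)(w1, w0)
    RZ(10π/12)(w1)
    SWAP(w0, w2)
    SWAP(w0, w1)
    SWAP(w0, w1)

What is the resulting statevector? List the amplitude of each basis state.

After the circuit, the state carries amplitude -sqrt(2*sqrt(2) + 4)*exp(5*I*pi/12)/4 on |000>, -sqrt(2*sqrt(2) + 4)*exp(5*I*pi/12)/4 on |001>, 0 on |010>, 0 on |011>, sqrt(4 - 2*sqrt(2))*exp(I*pi/4)/4 on |100>, sqrt(4 - 2*sqrt(2))*exp(I*pi/4)/4 on |101>, 0 on |110>, 0 on |111>.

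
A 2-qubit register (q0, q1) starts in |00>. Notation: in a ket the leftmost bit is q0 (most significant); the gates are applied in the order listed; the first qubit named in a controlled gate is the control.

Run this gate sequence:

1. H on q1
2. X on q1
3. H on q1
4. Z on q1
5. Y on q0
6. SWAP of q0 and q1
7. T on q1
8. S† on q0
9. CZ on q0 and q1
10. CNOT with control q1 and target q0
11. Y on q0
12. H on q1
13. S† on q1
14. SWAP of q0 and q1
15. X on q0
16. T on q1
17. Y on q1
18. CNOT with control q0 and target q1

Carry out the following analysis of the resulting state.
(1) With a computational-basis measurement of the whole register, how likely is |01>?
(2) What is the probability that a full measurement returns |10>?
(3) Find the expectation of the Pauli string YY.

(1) A full measurement returns |01> with probability 1/2.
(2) Outcome |10> occurs with probability 1/2.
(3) The observable YY averages to 0.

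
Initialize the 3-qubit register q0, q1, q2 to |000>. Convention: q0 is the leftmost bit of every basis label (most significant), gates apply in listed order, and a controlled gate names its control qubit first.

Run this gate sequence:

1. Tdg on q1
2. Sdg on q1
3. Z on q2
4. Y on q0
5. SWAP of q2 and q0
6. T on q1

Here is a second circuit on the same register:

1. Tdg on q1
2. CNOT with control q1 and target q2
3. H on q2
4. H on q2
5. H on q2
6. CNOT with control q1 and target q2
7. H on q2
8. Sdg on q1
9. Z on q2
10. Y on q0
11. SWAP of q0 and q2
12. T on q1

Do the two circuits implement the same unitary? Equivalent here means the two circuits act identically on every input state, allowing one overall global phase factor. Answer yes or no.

No: there is an input state on which the two circuits produce genuinely different outputs (not merely differing by a phase).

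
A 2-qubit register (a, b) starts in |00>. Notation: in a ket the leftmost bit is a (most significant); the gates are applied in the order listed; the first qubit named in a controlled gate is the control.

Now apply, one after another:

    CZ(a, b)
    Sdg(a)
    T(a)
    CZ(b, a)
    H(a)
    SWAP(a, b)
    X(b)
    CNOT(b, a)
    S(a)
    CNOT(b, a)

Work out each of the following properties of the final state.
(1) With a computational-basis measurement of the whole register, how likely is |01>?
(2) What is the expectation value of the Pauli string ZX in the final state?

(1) The probability of measuring |01> is 1/2.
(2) In the final state, ZX has expectation 0.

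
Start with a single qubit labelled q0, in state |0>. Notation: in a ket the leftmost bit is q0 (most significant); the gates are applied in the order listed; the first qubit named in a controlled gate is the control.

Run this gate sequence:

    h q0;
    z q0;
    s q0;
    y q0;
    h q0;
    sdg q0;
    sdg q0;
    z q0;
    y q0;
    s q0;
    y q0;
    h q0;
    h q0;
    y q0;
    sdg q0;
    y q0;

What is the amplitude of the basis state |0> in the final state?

|0> carries amplitude -1/2 + I/2 in the final state. Key observation: steps 10-15 multiply out to the identity, so the circuit reduces to the remaining gates.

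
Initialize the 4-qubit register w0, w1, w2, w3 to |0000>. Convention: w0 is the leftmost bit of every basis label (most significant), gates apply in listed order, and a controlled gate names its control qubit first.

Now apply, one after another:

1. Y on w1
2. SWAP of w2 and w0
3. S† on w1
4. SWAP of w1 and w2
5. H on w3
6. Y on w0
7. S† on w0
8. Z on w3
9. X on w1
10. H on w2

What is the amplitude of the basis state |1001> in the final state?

|1001> carries amplitude 0 in the final state.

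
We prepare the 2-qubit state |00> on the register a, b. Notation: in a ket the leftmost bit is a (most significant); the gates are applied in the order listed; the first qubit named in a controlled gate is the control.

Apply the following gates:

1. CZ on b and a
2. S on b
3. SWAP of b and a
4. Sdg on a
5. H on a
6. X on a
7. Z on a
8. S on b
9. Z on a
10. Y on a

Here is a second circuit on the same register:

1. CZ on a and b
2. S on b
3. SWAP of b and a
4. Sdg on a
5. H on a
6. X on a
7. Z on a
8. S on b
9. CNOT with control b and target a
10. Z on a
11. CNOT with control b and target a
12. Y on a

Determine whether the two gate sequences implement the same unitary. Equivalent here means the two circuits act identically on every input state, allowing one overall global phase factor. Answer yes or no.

No — the two circuits implement different unitaries, even allowing a global phase.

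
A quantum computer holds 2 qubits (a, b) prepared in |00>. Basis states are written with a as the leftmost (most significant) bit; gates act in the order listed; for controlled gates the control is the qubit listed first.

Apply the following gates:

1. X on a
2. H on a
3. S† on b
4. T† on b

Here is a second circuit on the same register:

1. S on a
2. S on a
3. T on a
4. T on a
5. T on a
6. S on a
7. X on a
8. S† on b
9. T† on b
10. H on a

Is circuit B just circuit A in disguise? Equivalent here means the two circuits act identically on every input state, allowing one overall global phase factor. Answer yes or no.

No: there is an input state on which the two circuits produce genuinely different outputs (not merely differing by a phase).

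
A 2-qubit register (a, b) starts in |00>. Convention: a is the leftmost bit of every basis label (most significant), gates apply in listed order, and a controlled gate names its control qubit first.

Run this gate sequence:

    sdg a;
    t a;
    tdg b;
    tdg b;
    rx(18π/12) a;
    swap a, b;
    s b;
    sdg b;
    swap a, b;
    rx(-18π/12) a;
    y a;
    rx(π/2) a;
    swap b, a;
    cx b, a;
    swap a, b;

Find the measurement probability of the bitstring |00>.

A full measurement returns |00> with probability 1/2.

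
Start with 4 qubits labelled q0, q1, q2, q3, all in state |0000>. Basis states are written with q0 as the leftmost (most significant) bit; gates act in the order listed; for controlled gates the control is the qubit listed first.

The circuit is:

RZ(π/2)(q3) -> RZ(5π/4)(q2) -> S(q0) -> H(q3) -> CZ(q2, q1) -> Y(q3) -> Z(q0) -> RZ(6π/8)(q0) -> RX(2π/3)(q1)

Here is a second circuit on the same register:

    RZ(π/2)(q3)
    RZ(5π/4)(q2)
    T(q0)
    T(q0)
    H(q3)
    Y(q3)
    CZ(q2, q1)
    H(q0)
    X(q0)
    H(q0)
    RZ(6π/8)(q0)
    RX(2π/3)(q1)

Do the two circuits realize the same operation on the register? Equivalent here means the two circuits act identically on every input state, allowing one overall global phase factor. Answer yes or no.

Yes, they are equivalent — the unitaries differ by at most a global phase.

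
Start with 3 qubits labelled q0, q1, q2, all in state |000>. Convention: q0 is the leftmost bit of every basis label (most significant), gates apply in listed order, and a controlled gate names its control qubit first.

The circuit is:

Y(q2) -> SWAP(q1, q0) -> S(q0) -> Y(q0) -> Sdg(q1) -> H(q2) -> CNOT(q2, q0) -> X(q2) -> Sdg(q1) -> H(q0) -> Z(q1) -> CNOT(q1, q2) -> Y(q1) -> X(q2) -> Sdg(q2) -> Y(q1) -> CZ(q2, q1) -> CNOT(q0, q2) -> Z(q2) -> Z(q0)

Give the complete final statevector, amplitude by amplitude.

The final amplitudes are -1/2 on |000>, I/2 on |001>, 0 on |010>, 0 on |011>, I/2 on |100>, 1/2 on |101>, 0 on |110>, 0 on |111>.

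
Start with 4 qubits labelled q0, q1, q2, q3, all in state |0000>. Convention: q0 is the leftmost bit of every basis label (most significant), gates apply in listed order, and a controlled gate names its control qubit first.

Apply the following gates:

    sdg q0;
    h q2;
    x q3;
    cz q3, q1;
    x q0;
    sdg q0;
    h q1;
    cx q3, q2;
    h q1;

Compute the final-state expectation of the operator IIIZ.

In the final state, IIIZ has expectation -1.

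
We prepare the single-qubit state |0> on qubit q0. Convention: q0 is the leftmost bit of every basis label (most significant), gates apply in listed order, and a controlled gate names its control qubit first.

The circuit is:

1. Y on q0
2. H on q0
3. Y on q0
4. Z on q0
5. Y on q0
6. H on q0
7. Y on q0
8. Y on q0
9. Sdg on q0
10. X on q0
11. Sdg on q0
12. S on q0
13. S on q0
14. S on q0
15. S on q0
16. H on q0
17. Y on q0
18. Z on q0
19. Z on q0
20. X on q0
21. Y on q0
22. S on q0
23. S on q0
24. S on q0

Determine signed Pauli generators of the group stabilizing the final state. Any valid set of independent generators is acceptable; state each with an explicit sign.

The final state is stabilized by the group generated by +Y; other independent generating sets are equally valid. Key observation: steps 12-15 multiply out to the identity, so the circuit reduces to the remaining gates.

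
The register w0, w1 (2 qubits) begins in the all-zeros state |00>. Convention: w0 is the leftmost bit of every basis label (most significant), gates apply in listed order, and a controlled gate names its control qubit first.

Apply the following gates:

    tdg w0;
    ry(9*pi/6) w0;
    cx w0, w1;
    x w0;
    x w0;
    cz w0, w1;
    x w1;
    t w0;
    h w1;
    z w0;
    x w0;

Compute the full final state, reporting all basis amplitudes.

The final amplitudes are exp(I*pi/4)/2 on |00>, exp(I*pi/4)/2 on |01>, -1/2 on |10>, 1/2 on |11>. Key observation: the block from step 4 through step 5 cancels to the identity and can be dropped.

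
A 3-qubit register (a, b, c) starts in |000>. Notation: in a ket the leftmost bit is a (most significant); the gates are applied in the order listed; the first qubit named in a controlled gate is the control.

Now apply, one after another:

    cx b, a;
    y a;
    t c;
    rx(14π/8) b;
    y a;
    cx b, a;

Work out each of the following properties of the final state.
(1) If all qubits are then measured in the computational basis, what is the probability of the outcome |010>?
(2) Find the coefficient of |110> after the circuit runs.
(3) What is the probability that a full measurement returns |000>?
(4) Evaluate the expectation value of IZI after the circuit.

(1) A full measurement returns |010> with probability 0.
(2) |110> carries amplitude -I*sqrt(2 - sqrt(2))/2 in the final state.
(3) A full measurement returns |000> with probability sqrt(2)/4 + 1/2.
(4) The observable IZI averages to sqrt(2)/2.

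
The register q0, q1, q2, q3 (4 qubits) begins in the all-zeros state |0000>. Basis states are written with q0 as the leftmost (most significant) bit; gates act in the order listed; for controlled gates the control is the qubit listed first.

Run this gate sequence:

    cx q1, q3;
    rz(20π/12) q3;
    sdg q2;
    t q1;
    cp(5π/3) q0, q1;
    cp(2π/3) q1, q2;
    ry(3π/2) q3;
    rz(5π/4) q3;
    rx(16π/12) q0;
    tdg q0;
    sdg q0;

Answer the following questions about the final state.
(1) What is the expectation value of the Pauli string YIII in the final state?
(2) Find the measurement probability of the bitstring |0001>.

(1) In the final state, YIII has expectation -sqrt(6)/4.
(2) The probability of measuring |0001> is 1/8.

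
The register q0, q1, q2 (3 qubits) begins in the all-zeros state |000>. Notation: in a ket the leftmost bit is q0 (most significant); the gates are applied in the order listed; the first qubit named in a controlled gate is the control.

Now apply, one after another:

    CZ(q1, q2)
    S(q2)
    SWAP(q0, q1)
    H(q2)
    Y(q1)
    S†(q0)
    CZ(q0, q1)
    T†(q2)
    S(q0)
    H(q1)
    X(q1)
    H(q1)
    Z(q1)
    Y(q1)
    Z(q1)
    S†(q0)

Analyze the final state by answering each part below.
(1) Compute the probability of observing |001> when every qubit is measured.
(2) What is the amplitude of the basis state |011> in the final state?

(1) Outcome |001> occurs with probability 1/2.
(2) The amplitude on |011> is 0.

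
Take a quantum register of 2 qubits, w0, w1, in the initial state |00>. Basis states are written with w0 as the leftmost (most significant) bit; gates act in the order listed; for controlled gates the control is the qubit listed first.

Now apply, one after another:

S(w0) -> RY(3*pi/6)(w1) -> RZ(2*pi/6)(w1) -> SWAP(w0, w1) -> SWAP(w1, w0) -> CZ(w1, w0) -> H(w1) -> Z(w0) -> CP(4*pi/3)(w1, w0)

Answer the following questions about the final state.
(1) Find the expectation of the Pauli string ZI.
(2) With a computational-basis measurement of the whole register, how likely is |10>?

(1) The observable ZI averages to 1.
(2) The probability of measuring |10> is 0.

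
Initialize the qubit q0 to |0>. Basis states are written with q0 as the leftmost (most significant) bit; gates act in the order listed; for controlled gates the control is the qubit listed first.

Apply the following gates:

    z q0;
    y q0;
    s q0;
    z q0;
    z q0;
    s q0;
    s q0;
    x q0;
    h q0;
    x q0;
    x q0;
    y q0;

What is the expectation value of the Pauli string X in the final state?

The expectation value of X is -1.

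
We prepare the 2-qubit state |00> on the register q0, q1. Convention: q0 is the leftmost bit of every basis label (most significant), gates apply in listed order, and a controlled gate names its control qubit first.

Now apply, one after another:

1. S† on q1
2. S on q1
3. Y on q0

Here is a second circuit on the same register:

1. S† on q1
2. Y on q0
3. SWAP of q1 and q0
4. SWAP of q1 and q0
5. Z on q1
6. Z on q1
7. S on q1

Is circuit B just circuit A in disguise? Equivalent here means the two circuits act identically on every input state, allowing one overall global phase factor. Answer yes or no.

Yes, they are equivalent — the unitaries differ by at most a global phase.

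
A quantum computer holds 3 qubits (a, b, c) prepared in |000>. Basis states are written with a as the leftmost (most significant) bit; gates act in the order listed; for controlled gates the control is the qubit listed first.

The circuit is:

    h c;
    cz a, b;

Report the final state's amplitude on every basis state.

The resulting statevector has amplitude sqrt(2)/2 on |000>, sqrt(2)/2 on |001>, and 0 on every other basis state.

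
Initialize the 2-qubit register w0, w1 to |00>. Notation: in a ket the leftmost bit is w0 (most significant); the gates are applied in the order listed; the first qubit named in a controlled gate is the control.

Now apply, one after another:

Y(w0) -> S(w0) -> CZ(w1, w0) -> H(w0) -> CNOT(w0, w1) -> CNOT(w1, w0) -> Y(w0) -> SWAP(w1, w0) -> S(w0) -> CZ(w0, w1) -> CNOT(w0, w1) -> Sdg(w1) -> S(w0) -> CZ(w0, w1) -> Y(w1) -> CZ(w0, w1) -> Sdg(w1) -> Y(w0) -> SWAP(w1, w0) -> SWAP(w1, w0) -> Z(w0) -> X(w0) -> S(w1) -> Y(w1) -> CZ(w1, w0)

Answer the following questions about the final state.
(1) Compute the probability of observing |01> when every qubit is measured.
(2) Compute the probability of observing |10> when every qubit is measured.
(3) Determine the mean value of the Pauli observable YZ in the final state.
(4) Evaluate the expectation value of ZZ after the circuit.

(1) The probability of measuring |01> is 1/2.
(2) The probability of measuring |10> is 1/2.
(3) In the final state, YZ has expectation 0.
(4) The expectation value of ZZ is -1.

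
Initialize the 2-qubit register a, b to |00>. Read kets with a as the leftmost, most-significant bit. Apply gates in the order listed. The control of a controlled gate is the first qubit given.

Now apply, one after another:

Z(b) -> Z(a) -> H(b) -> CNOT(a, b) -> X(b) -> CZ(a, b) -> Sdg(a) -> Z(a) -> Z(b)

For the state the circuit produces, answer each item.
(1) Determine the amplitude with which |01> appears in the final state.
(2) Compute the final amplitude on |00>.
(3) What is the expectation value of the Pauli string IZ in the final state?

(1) The amplitude on |01> is -sqrt(2)/2.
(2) The final state's coefficient on |00> equals sqrt(2)/2.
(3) In the final state, IZ has expectation 0.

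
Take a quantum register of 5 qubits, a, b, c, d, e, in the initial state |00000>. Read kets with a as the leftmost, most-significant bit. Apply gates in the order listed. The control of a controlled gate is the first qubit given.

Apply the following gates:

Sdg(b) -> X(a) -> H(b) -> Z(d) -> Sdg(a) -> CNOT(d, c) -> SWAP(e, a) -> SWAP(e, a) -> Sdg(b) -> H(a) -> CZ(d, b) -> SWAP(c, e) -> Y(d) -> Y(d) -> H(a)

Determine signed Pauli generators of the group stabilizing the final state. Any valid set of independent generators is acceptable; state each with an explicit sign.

The stabilizer group can be generated by -IYIII, -ZIIII, +IIZII, +IIIZI, +IIIIZ, among other valid generating sets. Key observation: steps 7-8 multiply out to the identity, so the circuit reduces to the remaining gates.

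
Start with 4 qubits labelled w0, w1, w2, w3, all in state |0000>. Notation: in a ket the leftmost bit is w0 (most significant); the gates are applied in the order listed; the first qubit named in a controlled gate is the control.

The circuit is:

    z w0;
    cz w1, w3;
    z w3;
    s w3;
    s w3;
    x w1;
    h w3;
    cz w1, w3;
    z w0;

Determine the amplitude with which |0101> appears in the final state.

The final state's coefficient on |0101> equals -sqrt(2)/2.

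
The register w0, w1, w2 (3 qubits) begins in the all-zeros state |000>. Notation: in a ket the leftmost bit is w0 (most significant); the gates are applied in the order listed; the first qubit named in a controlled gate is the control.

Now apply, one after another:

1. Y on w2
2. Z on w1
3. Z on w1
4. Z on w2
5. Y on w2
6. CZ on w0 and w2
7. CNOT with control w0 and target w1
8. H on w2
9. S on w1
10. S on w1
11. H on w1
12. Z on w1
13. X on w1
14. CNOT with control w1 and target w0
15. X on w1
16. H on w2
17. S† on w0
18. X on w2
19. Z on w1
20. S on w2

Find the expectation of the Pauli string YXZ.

In the final state, YXZ has expectation 1.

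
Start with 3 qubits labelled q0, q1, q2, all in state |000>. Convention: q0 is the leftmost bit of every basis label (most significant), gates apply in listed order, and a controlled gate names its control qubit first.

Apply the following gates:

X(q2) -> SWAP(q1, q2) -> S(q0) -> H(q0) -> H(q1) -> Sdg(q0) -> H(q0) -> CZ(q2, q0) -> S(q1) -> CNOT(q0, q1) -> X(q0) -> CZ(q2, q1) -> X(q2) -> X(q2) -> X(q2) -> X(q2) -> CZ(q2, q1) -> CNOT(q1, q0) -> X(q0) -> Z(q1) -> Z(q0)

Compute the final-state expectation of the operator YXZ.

In the final state, YXZ has expectation -1. Key observation: steps 12-17 multiply out to the identity, so the circuit reduces to the remaining gates.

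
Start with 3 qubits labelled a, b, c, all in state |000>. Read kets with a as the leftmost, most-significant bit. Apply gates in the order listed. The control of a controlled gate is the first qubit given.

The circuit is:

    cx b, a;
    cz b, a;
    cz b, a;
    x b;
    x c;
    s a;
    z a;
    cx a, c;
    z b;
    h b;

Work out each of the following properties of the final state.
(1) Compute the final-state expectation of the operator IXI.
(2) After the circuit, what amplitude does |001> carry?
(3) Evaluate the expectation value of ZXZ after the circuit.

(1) The observable IXI averages to -1. Key observation: the block from step 2 through step 3 cancels to the identity and can be dropped.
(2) |001> carries amplitude -sqrt(2)/2 in the final state.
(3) The observable ZXZ averages to 1.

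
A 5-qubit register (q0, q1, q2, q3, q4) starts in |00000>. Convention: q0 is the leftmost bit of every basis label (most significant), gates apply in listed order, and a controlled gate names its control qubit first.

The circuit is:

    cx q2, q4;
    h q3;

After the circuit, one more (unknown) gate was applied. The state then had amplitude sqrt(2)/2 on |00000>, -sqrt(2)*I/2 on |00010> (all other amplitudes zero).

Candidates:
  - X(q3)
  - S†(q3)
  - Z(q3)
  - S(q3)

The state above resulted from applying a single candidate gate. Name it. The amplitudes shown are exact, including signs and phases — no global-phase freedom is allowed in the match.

The unique candidate consistent with the amplitudes is S†(q3).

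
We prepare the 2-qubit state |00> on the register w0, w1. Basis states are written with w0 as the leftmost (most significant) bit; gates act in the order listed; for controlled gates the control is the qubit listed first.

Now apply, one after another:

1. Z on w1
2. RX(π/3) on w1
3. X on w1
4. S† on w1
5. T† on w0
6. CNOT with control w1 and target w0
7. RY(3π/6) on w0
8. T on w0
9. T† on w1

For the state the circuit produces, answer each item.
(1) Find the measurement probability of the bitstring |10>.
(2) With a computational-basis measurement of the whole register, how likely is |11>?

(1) A full measurement returns |10> with probability 1/8.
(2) The probability of measuring |11> is 3/8.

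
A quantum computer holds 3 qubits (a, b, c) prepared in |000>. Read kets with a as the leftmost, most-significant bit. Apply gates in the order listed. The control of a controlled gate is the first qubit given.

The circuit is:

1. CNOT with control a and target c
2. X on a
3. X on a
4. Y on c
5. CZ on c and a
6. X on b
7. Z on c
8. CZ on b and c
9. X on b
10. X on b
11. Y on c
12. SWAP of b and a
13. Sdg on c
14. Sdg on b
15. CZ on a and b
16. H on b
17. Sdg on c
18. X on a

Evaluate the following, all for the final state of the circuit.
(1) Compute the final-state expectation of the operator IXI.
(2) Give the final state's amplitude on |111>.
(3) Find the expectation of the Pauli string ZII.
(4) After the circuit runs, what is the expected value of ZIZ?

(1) In the final state, IXI has expectation 1. Key observation: steps 2-3 multiply out to the identity, so the circuit reduces to the remaining gates.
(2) The final state's coefficient on |111> equals 0.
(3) The observable ZII averages to 1.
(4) The observable ZIZ averages to 1.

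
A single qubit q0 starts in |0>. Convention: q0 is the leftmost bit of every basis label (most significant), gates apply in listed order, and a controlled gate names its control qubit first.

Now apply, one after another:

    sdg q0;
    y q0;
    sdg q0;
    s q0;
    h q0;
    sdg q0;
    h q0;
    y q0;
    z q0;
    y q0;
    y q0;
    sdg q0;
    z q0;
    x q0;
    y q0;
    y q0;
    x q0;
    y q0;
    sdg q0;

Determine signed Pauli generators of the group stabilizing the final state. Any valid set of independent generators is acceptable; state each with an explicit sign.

The stabilizer group can be generated by -Y, among other valid generating sets.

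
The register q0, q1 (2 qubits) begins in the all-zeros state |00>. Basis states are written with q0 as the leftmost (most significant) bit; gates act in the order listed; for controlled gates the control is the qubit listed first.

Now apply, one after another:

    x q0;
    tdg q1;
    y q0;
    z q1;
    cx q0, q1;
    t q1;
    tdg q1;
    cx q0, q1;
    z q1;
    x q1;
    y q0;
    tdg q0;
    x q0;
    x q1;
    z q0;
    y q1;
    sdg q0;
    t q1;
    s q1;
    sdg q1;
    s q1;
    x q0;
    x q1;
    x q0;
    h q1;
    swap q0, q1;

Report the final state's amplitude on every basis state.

After the circuit, the state carries amplitude -sqrt(2)/2 on |00>, 0 on |01>, -sqrt(2)/2 on |10>, 0 on |11>.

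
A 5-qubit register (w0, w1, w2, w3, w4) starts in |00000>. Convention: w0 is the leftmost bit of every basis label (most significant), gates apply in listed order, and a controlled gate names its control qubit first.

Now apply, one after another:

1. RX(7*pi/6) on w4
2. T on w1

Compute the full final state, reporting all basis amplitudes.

After the circuit, the state carries amplitude -sqrt(6)/4 + sqrt(2)/4 on |00000>, I*(-sqrt(6) - sqrt(2))/4 on |00001>, and 0 on every other basis state.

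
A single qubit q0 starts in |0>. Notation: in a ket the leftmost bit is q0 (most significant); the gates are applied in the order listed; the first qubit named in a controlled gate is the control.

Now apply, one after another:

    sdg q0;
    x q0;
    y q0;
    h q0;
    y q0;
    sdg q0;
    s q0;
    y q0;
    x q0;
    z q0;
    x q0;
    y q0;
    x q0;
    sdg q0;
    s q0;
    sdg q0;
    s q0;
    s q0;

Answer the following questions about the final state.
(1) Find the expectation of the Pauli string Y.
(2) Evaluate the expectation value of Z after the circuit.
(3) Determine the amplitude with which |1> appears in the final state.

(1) The observable Y averages to 1.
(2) The observable Z averages to 0.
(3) The final state's coefficient on |1> equals -sqrt(2)*I/2.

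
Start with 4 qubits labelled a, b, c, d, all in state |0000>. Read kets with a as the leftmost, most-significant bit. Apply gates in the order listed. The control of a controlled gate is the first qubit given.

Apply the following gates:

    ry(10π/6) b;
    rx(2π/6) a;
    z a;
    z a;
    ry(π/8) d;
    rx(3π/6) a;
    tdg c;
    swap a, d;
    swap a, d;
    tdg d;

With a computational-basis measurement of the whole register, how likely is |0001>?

A full measurement returns |0001> with probability 3*(2 - sqrt(3))*(2 - sqrt(sqrt(2) + 2))/64.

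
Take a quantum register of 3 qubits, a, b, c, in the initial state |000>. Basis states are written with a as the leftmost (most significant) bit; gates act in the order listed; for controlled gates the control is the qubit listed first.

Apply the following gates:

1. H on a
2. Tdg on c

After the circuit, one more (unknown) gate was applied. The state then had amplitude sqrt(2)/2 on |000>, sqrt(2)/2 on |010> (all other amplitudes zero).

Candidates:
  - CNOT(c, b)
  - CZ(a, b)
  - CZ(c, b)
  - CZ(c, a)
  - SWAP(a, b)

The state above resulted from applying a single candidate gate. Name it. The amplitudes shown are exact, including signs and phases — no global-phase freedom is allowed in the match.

It was SWAP(a, b) that produced the state shown.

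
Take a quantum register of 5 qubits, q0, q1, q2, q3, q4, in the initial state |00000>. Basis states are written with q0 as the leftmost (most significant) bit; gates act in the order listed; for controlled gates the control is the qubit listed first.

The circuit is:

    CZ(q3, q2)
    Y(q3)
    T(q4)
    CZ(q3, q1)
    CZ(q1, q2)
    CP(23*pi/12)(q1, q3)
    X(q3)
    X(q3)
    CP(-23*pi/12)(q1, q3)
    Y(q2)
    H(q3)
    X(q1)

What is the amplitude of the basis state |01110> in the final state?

The amplitude on |01110> is sqrt(2)/2. Key observation: gates 6-9 undo each other exactly, leaving only the rest of the circuit to track.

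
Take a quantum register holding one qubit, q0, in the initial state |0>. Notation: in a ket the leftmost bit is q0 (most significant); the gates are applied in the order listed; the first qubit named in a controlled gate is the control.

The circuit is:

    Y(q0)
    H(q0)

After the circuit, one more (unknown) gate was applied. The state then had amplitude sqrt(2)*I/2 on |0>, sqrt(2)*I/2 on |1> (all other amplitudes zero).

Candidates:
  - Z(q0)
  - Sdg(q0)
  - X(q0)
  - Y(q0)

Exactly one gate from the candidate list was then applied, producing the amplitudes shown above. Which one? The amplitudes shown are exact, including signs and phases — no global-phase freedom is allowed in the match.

It was Z(q0) that produced the state shown.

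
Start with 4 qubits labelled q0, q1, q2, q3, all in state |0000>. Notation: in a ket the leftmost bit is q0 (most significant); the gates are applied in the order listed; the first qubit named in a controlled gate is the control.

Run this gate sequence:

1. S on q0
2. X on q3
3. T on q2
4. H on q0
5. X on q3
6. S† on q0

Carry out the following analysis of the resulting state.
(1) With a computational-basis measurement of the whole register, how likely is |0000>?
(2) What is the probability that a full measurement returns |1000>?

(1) A full measurement returns |0000> with probability 1/2.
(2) Outcome |1000> occurs with probability 1/2.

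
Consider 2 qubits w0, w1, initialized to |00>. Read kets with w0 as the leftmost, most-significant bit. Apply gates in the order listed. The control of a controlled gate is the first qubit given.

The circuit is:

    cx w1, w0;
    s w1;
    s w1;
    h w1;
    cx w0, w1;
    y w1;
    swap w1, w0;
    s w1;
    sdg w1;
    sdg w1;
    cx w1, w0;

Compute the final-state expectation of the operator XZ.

The expectation value of XZ is -1.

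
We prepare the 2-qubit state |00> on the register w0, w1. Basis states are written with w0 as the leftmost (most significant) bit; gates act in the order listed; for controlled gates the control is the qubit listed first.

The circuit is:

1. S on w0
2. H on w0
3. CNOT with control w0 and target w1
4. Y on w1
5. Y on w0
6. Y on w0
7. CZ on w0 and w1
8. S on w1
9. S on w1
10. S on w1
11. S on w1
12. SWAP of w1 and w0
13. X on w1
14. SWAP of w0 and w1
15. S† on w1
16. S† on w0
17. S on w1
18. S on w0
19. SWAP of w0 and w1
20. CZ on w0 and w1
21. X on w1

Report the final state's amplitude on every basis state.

After the circuit, the state carries amplitude 0 on |00>, -sqrt(2)*I/2 on |01>, -sqrt(2)*I/2 on |10>, 0 on |11>. Key observation: steps 8-11 multiply out to the identity, so the circuit reduces to the remaining gates.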